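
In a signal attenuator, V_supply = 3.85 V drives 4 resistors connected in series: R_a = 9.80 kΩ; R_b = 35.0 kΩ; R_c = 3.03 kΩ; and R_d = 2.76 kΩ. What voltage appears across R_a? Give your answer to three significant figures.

Total series resistance ΣR = 9.80 + 35.0 + 3.03 + 2.76 = 50.59 kΩ.
By the voltage-divider rule, V = 3.85 × 9.800/50.59 = 0.7458 V.

V ≈ 0.746 V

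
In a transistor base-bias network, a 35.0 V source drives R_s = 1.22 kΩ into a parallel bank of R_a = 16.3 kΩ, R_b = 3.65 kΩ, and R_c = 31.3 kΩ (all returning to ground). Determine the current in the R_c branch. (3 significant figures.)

I ≈ 0.772 mA

Parallel bank: R_p = 1/(1/16.3 + 1/3.65 + 1/31.3) = 2.723 kΩ.
V_A = 35.0 × 2.723/3.943 = 24.17 V.
I(R_c) = V_A / R_c = 24.17/31.3 = 0.7722 mA.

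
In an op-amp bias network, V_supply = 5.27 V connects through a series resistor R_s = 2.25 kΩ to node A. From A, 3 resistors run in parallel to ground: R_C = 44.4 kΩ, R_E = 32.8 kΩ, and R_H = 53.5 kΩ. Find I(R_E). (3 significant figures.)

Equivalent of the parallel group: R_p = 13.95 kΩ.
V_A by voltage divider: V_A = 5.27 × 13.95/(2.25 + 13.95) = 4.538 V.
I(R_E) = V_A / R_E = 4.538/32.8 = 0.1384 mA.

I ≈ 0.138 mA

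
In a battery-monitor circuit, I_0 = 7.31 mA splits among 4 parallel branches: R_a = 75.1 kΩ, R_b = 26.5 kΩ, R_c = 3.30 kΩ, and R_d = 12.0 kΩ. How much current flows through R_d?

Conductances: ΣG = 1/75.1 + 1/26.5 + 1/3.30 + 1/12.0 = 0.4374 (1/kΩ).
By the current-divider rule, I = I_0 · G_k/ΣG = 7.31 × 0.1905 = 1.393 mA.

I ≈ 1.39 mA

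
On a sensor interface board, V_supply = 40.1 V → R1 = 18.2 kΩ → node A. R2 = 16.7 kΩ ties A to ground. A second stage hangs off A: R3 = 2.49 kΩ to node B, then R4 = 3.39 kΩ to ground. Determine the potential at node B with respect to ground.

The second stage (R3 + R4 = 5.880 kΩ) loads node A in parallel with R2.
R2 ‖ (R3+R4) = 4.349 kΩ.
First divider: V_A = V_supply · 4.349/(18.2 + 4.349) = 7.734 V.
Stage 2 is unloaded, so V_B = V_A · R4/(R3+R4) = 7.734 × 3.39/5.880 = 4.459 V.

V_B ≈ 4.46 V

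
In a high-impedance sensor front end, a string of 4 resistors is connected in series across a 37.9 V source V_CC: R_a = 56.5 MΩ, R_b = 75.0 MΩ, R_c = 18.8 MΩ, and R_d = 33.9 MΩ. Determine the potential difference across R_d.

V ≈ 6.98 V

Series total: ΣR = 56.5 + 75.0 + 18.8 + 33.9 = 184.2 MΩ.
V = V_CC · R/ΣR = 37.9 × 0.1840 = 6.975 V.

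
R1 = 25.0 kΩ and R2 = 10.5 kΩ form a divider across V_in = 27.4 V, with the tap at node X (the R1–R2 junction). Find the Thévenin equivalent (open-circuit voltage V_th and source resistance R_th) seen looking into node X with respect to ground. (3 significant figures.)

V_th ≈ 8.10 V, R_th ≈ 7.39 kΩ

V_th is the unloaded tap voltage: V_in · R2/(R1+R2) = 27.4 × 0.2958 = 8.104 V.
With V_in suppressed (replaced by a short), R_th = R1 ‖ R2 = (25.00 × 10.5)/(25.00 + 10.5) = 7.394 kΩ.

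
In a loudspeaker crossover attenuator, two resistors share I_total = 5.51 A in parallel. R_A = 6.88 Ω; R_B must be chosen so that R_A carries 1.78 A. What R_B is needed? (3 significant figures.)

Two-branch current divider: I_A = I_total · R_B/(R_A + R_B).
With f = 0.3230, R_B = R_A · f/(1−f) = 6.88 × 0.4772 = 3.283 Ω.

R_B ≈ 3.28 Ω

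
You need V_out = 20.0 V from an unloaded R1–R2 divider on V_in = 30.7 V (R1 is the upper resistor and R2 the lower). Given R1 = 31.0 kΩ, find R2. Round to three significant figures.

R2 ≈ 57.9 kΩ

V_out/V_in = R2/(R1+R2) = 0.6515.
So R2 = R1 · V_out/(V_in − V_out) = 31.0 × 20.0/(30.7 − 20.0) = 31.0 × 1.869 = 57.94 kΩ.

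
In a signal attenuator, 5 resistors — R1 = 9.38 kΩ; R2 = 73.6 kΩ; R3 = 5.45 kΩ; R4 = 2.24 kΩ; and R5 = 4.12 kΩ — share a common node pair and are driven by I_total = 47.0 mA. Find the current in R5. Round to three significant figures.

ΣG = 1/9.38 + 1/73.6 + 1/5.45 + 1/2.24 + 1/4.12 = 0.9928.
R5 takes the fraction G_k/ΣG = 0.2427/0.9928 = 0.2445, so I = 47.0 × 0.2445 = 11.49 mA.

I ≈ 11.5 mA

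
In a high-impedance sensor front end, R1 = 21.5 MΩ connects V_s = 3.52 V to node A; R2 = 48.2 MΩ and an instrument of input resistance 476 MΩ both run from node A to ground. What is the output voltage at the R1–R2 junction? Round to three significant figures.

V_out ≈ 2.36 V

The load sits in parallel with R2, giving an effective lower resistance R2' = R2·R_L/(R2+R_L) = 43.77 MΩ.
Then V_out = V_s · R2'/(R1 + R2') = 3.52 × 43.77/65.27 = 2.360 V.
(Unloaded it would be 2.43 V; the load pulls it down.)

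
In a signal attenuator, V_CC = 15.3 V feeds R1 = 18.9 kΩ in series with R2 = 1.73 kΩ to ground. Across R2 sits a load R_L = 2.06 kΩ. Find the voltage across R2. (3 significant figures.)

First combine the lower leg with the load: R2 ‖ R_L = 0.9403 kΩ.
Voltage divider with the loaded lower leg: V_out = 15.3 × 0.9403/(18.9 + 0.9403) = 15.3 × 0.04739 = 0.7251 V.
(Unloaded it would be 1.28 V; the load pulls it down.)

V_out ≈ 0.725 V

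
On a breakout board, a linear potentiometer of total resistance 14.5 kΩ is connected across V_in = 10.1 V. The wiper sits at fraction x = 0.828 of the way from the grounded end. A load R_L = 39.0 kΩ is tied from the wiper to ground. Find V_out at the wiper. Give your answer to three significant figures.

Split the track: R_lower = x·R_p = 12.01 kΩ, R_upper = (1−x)·R_p = 2.494 kΩ.
R_L loads the lower segment: effective lower R = 9.180 kΩ.
Loaded-divider output: V_out = 10.1 × 0.7864 = 7.942 V.
(Unloaded: V_out = x·V_in = 8.36 V.)

V_out ≈ 7.94 V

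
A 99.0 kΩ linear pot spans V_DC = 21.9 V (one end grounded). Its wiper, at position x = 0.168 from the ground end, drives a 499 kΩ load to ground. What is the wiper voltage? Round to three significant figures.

V_out ≈ 3.58 V

The pot divides into 82.37 kΩ above the wiper and 16.63 kΩ below.
(x·R_p) ‖ R_L = 16.10 kΩ.
Loaded-divider output: V_out = 21.9 × 0.1635 = 3.580 V.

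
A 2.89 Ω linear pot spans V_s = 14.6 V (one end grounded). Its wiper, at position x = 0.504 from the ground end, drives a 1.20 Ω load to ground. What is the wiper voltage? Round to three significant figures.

Split the track: R_lower = x·R_p = 1.457 Ω, R_upper = (1−x)·R_p = 1.433 Ω.
Lower segment in parallel with the load: 1.457 ‖ 1.20 = 0.6579 Ω.
Loaded-divider output: V_out = 14.6 × 0.3146 = 4.593 V.

V_out ≈ 4.59 V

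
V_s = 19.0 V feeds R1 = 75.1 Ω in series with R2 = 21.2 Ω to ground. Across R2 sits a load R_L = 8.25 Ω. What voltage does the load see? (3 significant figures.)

R2 ‖ R_L = (21.2 × 8.25)/(21.2 + 8.25) = 5.939 Ω.
Then V_out = V_s · R2'/(R1 + R2') = 19.0 × 5.939/81.04 = 1.392 V.

V_out ≈ 1.39 V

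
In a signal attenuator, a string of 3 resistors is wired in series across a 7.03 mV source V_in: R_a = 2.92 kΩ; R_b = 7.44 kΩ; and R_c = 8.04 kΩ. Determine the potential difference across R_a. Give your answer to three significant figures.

Series total: ΣR = 2.92 + 7.44 + 8.04 = 18.40 kΩ.
Voltage divider: V = V_in · (2.920 / 18.40) = 7.03 × 0.1587 = 1.116 mV.

V ≈ 1.12 mV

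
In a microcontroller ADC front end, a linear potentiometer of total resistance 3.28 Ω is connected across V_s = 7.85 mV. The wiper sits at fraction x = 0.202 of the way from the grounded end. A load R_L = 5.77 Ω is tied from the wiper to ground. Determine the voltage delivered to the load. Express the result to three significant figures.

Lower segment x·R_p = 0.6626 Ω; upper segment (1−x)·R_p = 2.617 Ω.
(x·R_p) ‖ R_L = 0.5943 Ω.
V_out = 7.85 × 0.5943/(2.617 + 0.5943) = 1.453 mV.
(Unloaded: V_out = x·V_s = 1.59 mV.)

V_out ≈ 1.45 mV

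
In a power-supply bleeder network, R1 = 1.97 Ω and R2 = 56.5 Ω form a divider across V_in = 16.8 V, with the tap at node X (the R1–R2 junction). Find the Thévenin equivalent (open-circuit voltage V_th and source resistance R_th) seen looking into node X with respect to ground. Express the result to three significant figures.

V_th is the unloaded tap voltage: V_in · R2/(R1+R2) = 16.8 × 0.9663 = 16.23 V.
Looking into X with the source shorted: R_th = R1·R2/(R1+R2) = 1.970 × 56.5/58.47 = 1.904 Ω.

V_th ≈ 16.2 V, R_th ≈ 1.90 Ω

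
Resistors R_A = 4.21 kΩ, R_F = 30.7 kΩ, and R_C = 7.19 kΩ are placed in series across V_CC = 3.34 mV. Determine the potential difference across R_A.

V ≈ 0.334 mV

Total series resistance ΣR = 4.21 + 30.7 + 7.19 = 42.10 kΩ.
Voltage divider: V = V_CC · (4.210 / 42.10) = 3.34 × 0.1000 = 0.3340 mV.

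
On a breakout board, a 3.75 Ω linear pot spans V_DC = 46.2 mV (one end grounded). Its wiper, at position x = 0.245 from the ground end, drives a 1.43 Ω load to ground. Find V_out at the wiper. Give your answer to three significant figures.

V_out ≈ 7.62 mV

The pot divides into 2.831 Ω above the wiper and 0.9187 Ω below.
R_L loads the lower segment: effective lower R = 0.5594 Ω.
Loaded-divider output: V_out = 46.2 × 0.1650 = 7.622 mV.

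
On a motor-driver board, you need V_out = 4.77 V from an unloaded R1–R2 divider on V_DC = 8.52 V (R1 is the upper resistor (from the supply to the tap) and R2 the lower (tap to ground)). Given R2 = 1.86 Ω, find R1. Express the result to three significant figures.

Required fraction k = V_out/V_DC = 0.5599.
Rearranging, R1 = R2·(1−k)/k = 1.86 × 0.7862 = 1.462 Ω.

R1 ≈ 1.46 Ω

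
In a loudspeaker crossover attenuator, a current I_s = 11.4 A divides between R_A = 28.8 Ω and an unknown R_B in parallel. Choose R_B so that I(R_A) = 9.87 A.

R_B ≈ 186 Ω

The fraction through R_A equals R_B/(R_A+R_B).
9.87/11.4 = R_B/(R_A + R_B) → R_B = R_A · (0.8658)/(1 − 0.8658) = 28.8 × 6.451 = 185.8 Ω.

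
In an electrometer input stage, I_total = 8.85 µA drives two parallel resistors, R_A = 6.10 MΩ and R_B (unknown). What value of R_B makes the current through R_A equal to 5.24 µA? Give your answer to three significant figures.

The fraction through R_A equals R_B/(R_A+R_B).
With f = 0.5921, R_B = R_A · f/(1−f) = 6.10 × 1.452 = 8.854 MΩ.

R_B ≈ 8.85 MΩ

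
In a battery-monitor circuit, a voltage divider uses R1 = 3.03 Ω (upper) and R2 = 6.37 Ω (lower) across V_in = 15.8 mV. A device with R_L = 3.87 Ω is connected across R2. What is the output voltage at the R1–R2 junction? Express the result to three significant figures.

First combine the lower leg with the load: R2 ‖ R_L = 2.407 Ω.
Voltage divider with the loaded lower leg: V_out = 15.8 × 2.407/(3.03 + 2.407) = 15.8 × 0.4427 = 6.995 mV.

V_out ≈ 7.00 mV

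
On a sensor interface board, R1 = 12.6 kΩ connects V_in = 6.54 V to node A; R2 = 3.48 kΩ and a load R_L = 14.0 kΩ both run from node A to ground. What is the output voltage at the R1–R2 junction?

V_out ≈ 1.18 V

The load sits in parallel with R2, giving an effective lower resistance R2' = R2·R_L/(R2+R_L) = 2.787 kΩ.
Then V_out = V_in · R2'/(R1 + R2') = 6.54 × 2.787/15.39 = 1.185 V.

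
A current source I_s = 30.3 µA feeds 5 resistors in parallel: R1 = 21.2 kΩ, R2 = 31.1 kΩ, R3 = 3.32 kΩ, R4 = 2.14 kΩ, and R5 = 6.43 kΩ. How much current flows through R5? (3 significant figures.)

Conductances: ΣG = 1/21.2 + 1/31.1 + 1/3.32 + 1/2.14 + 1/6.43 = 1.003 (1/kΩ).
By the current-divider rule, I = I_s · G_k/ΣG = 30.3 × 0.1550 = 4.697 µA.

I ≈ 4.70 µA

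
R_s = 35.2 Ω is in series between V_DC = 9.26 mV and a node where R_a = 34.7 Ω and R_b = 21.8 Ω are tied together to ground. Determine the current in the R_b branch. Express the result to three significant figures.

I ≈ 0.117 mA

Parallel bank: R_p = 1/(1/34.7 + 1/21.8) = 13.39 Ω.
V_A by voltage divider: V_A = 9.26 × 13.39/(35.2 + 13.39) = 2.552 mV.
Branch current I = V_A/R_b = 2.552/21.8 = 0.1170 mA.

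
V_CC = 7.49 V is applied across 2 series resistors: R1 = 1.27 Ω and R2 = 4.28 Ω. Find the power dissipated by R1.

The common current is I = 7.49/5.550 = 1.350 A.
P = I²R = 1.821 × 1.27 = 2.313 W.

P ≈ 2.31 W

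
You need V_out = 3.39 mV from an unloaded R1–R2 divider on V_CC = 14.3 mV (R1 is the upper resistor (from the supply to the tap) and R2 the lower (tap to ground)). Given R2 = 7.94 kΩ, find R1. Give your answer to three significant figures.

Required fraction k = V_out/V_CC = 0.2371.
So R1 = R2 · (V_CC/V_out − 1) = 7.94 × (14.3/3.39 − 1) = 7.94 × 3.218 = 25.55 kΩ.

R1 ≈ 25.6 kΩ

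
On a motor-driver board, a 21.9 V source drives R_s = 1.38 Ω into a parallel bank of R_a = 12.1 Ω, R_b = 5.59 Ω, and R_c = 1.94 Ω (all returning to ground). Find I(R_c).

Equivalent of the parallel group: R_p = 1.287 Ω.
V_A = 21.9 × 1.287/2.667 = 10.57 V.
Branch current I = V_A/R_c = 10.57/1.94 = 5.448 A.
(Equivalently: I_total = 8.211 A, then current-divider fraction G_k/ΣG = 0.6634.)

I ≈ 5.45 A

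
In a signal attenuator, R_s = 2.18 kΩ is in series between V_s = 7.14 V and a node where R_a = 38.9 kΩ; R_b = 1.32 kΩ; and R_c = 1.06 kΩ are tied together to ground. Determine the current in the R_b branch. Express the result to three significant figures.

Equivalent of the parallel group: R_p = 0.5791 kΩ.
V_A by voltage divider: V_A = 7.14 × 0.5791/(2.18 + 0.5791) = 1.499 V.
Branch current I = V_A/R_b = 1.499/1.32 = 1.135 mA.
(Check via current divider: I_total = 2.588 mA; share G_k/ΣG = 0.4387 → same result.)

I ≈ 1.14 mA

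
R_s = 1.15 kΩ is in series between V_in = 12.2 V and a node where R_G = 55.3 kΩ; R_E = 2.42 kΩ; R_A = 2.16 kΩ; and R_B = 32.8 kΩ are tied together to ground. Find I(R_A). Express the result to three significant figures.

I ≈ 2.74 mA

Combine the parallel branches: R_p = (1/55.3 + 1/2.42 + 1/2.16 + 1/32.8)⁻¹ = 1.081 kΩ.
V_A by voltage divider: V_A = 12.2 × 1.081/(1.15 + 1.081) = 5.912 V.
I(R_A) = V_A / R_A = 5.912/2.16 = 2.737 mA.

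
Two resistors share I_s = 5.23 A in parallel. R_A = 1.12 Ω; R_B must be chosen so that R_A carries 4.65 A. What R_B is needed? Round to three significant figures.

R_B ≈ 8.98 Ω

Two-branch current divider: I_A = I_s · R_B/(R_A + R_B).
With f = 0.8891, R_B = R_A · f/(1−f) = 1.12 × 8.017 = 8.979 Ω.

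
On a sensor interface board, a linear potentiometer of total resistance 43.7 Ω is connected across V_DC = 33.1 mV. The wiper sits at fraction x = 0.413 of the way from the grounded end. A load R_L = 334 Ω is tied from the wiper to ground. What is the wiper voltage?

V_out ≈ 13.3 mV

The pot divides into 25.65 Ω above the wiper and 18.05 Ω below.
Lower segment in parallel with the load: 18.05 ‖ 334 = 17.12 Ω.
V_out = 33.1 × 17.12/(25.65 + 17.12) = 13.25 mV.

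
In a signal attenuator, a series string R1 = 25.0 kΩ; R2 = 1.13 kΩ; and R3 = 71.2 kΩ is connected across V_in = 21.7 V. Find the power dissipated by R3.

The common current is I = 21.7/97.33 = 0.2230 mA.
P(R3) = I²·R3 = (0.2230)² × 71.2 = 3.539 mW.

P ≈ 3.54 mW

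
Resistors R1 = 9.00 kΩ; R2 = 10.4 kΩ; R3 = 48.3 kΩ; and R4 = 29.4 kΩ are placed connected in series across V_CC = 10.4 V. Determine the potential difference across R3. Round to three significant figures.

V ≈ 5.17 V

Series total: ΣR = 9.00 + 10.4 + 48.3 + 29.4 = 97.10 kΩ.
V = V_CC · R/ΣR = 10.4 × 0.4974 = 5.173 V.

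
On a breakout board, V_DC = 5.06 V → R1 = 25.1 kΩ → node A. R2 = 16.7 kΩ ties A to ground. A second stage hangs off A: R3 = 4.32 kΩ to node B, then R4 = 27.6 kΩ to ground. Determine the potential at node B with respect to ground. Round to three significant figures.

V_B ≈ 1.33 V

The second stage (R3 + R4 = 31.92 kΩ) loads node A in parallel with R2.
Effective lower resistance at A: R2 ‖ 31.92 = 10.96 kΩ.
V_A = 5.06 × 10.96/(25.1 + 10.96) = 1.538 V.
Then the unloaded second divider: V_B = V_A × R4/(R3+R4) = 1.538 × 0.8647 = 1.330 V.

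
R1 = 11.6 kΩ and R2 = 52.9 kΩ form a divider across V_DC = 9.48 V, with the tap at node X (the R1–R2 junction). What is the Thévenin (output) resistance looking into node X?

R_th ≈ 9.51 kΩ

With V_DC suppressed (replaced by a short), R_th = R1 ‖ R2 = (11.60 × 52.9)/(11.60 + 52.9) = 9.514 kΩ.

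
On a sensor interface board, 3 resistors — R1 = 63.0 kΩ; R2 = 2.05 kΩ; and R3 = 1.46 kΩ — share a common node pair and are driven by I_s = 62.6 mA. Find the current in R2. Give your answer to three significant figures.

ΣG = 1/63.0 + 1/2.05 + 1/1.46 = 1.189.
Current divider: I(R2) = I_s · G_k/ΣG = 62.6 × (0.4878/1.189) = 62.6 × 0.4104 = 25.69 mA.

I ≈ 25.7 mA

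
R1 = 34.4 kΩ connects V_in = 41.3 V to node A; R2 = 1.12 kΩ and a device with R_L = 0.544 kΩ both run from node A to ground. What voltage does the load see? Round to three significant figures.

V_out ≈ 0.435 V

R2 ‖ R_L = (1.12 × 0.544)/(1.12 + 0.544) = 0.3662 kΩ.
Now apply the divider: V_out = 41.3 × 0.01053 = 0.4350 V.
(Unloaded it would be 1.30 V; the load pulls it down.)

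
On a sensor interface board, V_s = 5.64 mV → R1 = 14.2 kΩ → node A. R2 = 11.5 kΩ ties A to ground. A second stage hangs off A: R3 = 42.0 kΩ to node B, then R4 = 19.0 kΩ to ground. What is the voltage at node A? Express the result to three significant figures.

V_A ≈ 2.29 mV

Node A sees R2 in parallel with the series input of stage 2, R3 + R4 = 61.00 kΩ.
Effective lower resistance at A: R2 ‖ 61.00 = 9.676 kΩ.
So V_A = 5.64 × 0.4053 = 2.286 mV.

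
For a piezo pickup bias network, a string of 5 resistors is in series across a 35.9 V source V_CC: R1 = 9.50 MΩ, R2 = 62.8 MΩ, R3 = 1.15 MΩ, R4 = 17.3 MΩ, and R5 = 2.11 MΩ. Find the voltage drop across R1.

Total series resistance ΣR = 9.50 + 62.8 + 1.15 + 17.3 + 2.11 = 92.86 MΩ.
V = V_CC · R/ΣR = 35.9 × 0.1023 = 3.673 V.

V ≈ 3.67 V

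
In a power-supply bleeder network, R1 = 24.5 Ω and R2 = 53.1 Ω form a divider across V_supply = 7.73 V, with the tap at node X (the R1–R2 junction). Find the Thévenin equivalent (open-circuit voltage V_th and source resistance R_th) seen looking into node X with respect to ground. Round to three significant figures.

V_th is the unloaded tap voltage: V_supply · R2/(R1+R2) = 7.73 × 0.6843 = 5.289 V.
Zeroing V_supply shorts the top of R1 to ground, so R_th = R1 ‖ R2 = 16.76 Ω.

V_th ≈ 5.29 V, R_th ≈ 16.8 Ω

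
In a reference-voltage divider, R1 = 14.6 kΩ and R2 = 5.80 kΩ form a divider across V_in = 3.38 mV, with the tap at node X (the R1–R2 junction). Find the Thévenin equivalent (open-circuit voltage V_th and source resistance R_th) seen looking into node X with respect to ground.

V_th ≈ 0.961 mV, R_th ≈ 4.15 kΩ

With X open, the divider is unloaded: V_th = 3.38 × 5.80/20.40 = 0.9610 mV.
With V_in suppressed (replaced by a short), R_th = R1 ‖ R2 = (14.60 × 5.80)/(14.60 + 5.80) = 4.151 kΩ.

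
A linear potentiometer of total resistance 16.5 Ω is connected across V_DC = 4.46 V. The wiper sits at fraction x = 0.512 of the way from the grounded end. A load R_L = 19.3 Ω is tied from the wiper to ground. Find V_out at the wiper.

The pot divides into 8.052 Ω above the wiper and 8.448 Ω below.
(x·R_p) ‖ R_L = 5.876 Ω.
Then V_out = V_DC · 5.876/(8.052 + 5.876) = 1.882 V.

V_out ≈ 1.88 V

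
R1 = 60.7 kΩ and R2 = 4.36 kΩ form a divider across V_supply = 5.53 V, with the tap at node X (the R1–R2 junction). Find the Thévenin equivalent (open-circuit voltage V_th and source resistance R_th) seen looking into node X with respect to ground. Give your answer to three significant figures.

V_th is the unloaded tap voltage: V_supply · R2/(R1+R2) = 5.53 × 0.06702 = 0.3706 V.
Looking into X with the source shorted: R_th = R1·R2/(R1+R2) = 60.70 × 4.36/65.06 = 4.068 kΩ.

V_th ≈ 0.371 V, R_th ≈ 4.07 kΩ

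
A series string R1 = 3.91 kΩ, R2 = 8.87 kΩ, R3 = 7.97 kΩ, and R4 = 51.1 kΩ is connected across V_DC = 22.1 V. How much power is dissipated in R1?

ΣR = 71.85 kΩ → I = 22.1/71.85 = 0.3076 mA.
P(R1) = I²·R1 = (0.3076)² × 3.91 = 0.3699 mW.

P ≈ 0.370 mW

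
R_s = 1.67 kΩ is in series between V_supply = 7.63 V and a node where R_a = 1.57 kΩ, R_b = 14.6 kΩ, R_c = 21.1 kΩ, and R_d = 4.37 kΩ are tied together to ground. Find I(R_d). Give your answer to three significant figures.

I ≈ 0.662 mA

Equivalent of the parallel group: R_p = 1.019 kΩ.
V_A = 7.63 × 1.019/2.689 = 2.891 V.
Branch current I = V_A/R_d = 2.891/4.37 = 0.6615 mA.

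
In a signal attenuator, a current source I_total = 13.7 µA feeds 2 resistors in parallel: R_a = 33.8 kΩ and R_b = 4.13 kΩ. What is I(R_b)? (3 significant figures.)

I ≈ 12.2 µA

Two-branch current divider: I_k = I_total · R_other/(R_1 + R_2).
I(R_b) = 13.7 × 33.8/(33.8 + 4.13) = 13.7 × 0.8911 = 12.21 µA.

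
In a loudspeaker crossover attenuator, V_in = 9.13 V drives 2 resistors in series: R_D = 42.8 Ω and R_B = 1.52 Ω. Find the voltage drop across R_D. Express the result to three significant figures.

Total series resistance ΣR = 42.8 + 1.52 = 44.32 Ω.
Voltage divider: V = V_in · (42.80 / 44.32) = 9.13 × 0.9657 = 8.817 V.

V ≈ 8.82 V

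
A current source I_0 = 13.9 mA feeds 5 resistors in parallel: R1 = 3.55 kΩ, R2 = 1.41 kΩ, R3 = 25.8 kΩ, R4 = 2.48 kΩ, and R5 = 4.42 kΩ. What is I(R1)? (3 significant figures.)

Conductances: ΣG = 1/3.55 + 1/1.41 + 1/25.8 + 1/2.48 + 1/4.42 = 1.659 (1/kΩ).
Current divider: I(R1) = I_0 · G_k/ΣG = 13.9 × (0.2817/1.659) = 13.9 × 0.1698 = 2.360 mA.

I ≈ 2.36 mA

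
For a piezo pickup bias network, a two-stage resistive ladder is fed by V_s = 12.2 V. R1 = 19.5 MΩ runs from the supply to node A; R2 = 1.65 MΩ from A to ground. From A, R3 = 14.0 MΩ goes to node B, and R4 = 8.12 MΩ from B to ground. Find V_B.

V_B ≈ 0.327 V

Node A sees R2 in parallel with the series input of stage 2, R3 + R4 = 22.12 MΩ.
Effective lower resistance at A: R2 ‖ 22.12 = 1.535 MΩ.
V_A = 12.2 × 1.535/(19.5 + 1.535) = 0.8905 V.
V_B = V_A × 0.3671 = 0.3269 V.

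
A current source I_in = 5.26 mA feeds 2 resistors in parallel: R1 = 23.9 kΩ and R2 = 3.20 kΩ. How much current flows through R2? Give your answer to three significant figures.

I ≈ 4.64 mA

Two-branch current divider: I_k = I_in · R_other/(R_1 + R_2).
So I = 5.26 × 23.9/27.10 = 4.639 mA.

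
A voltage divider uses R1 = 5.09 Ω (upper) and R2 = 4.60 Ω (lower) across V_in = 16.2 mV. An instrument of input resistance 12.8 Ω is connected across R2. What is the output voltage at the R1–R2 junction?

V_out ≈ 6.47 mV

The load sits in parallel with R2, giving an effective lower resistance R2' = R2·R_L/(R2+R_L) = 3.384 Ω.
Voltage divider with the loaded lower leg: V_out = 16.2 × 3.384/(5.09 + 3.384) = 16.2 × 0.3993 = 6.469 mV.
(Unloaded it would be 7.69 mV; the load pulls it down.)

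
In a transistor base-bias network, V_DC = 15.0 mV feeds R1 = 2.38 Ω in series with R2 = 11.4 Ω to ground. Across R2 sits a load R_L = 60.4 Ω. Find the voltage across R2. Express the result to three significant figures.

The load sits in parallel with R2, giving an effective lower resistance R2' = R2·R_L/(R2+R_L) = 9.590 Ω.
Now apply the divider: V_out = 15.0 × 0.8012 = 12.02 mV.

V_out ≈ 12.0 mV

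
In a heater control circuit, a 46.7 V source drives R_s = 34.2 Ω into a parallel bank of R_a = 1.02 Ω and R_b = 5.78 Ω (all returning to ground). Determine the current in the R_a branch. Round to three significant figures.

I ≈ 1.13 A

Combine the parallel branches: R_p = (1/1.02 + 1/5.78)⁻¹ = 0.8670 Ω.
V_A by voltage divider: V_A = 46.7 × 0.8670/(34.2 + 0.8670) = 1.155 V.
I(R_a) = V_A / R_a = 1.155/1.02 = 1.132 A.
(Check via current divider: I_total = 1.332 A; share G_k/ΣG = 0.8500 → same result.)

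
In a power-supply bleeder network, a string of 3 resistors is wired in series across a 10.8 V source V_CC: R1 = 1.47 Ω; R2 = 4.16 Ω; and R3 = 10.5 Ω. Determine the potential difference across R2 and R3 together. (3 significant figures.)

Total series resistance ΣR = 1.47 + 4.16 + 10.5 = 16.13 Ω.
R_{R2..R3} = 4.16 + 10.5 = 14.66 Ω.
V = V_CC · R/ΣR = 10.8 × 0.9089 = 9.816 V.

V ≈ 9.82 V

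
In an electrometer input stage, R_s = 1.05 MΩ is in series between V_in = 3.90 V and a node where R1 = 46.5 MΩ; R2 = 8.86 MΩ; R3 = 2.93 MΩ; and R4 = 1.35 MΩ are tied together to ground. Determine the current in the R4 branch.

I ≈ 1.27 µA

Parallel bank: R_p = 1/(1/46.5 + 1/8.86 + 1/2.93 + 1/1.35) = 0.8221 MΩ.
V_A = 3.90 × 0.8221/1.872 = 1.713 V.
I(R4) = V_A / R4 = 1.713/1.35 = 1.269 µA.
(Equivalently: I_total = 2.083 µA, then current-divider fraction G_k/ΣG = 0.6090.)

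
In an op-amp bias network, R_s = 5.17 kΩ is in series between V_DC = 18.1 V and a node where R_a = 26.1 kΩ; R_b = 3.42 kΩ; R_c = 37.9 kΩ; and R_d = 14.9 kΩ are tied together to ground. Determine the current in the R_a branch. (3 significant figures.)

I ≈ 0.217 mA

Combine the parallel branches: R_p = (1/26.1 + 1/3.42 + 1/37.9 + 1/14.9)⁻¹ = 2.357 kΩ.
V_A by voltage divider: V_A = 18.1 × 2.357/(5.17 + 2.357) = 5.668 V.
I(R_a) = V_A / R_a = 5.668/26.1 = 0.2172 mA.
(Equivalently: I_total = 2.405 mA, then current-divider fraction G_k/ΣG = 0.09032.)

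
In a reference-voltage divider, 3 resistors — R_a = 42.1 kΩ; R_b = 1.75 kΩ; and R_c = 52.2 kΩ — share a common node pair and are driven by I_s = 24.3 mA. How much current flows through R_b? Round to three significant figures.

Conductances: ΣG = 1/42.1 + 1/1.75 + 1/52.2 = 0.6143 (1/kΩ).
R_b takes the fraction G_k/ΣG = 0.5714/0.6143 = 0.9302, so I = 24.3 × 0.9302 = 22.60 mA.

I ≈ 22.6 mA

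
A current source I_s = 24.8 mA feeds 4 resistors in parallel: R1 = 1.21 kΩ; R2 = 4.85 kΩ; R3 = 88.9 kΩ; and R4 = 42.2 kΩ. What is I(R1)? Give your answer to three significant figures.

Total conductance ΣG = 1/1.21 + 1/4.85 + 1/88.9 + 1/42.2 = 1.068 (units of 1/kΩ).
Current divider: I(R1) = I_s · G_k/ΣG = 24.8 × (0.8264/1.068) = 24.8 × 0.7741 = 19.20 mA.

I ≈ 19.2 mA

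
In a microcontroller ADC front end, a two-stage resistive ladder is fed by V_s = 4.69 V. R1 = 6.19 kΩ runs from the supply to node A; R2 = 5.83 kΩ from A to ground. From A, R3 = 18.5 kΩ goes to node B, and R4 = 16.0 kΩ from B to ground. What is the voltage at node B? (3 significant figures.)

V_B ≈ 0.971 V

Looking into the second stage from A: R3 + R4 = 34.50 kΩ appears in parallel with R2.
R2 ‖ (R3+R4) = 4.987 kΩ.
First divider: V_A = V_s · 4.987/(6.19 + 4.987) = 2.093 V.
Stage 2 is unloaded, so V_B = V_A · R4/(R3+R4) = 2.093 × 16.0/34.50 = 0.9705 V.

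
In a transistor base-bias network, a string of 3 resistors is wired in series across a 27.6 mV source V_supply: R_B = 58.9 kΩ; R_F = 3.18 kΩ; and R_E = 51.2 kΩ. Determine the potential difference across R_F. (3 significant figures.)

V ≈ 0.775 mV

Series total: ΣR = 58.9 + 3.18 + 51.2 = 113.3 kΩ.
Voltage divider: V = V_supply · (3.180 / 113.3) = 27.6 × 0.02807 = 0.7748 mV.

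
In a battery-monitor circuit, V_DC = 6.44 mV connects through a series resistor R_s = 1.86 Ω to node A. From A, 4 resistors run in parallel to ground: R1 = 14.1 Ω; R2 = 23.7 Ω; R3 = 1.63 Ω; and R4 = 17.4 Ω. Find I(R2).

I ≈ 0.111 mA

Equivalent of the parallel group: R_p = 1.275 Ω.
V_A by voltage divider: V_A = 6.44 × 1.275/(1.86 + 1.275) = 2.620 mV.
Branch current I = V_A/R2 = 2.620/23.7 = 0.1105 mA.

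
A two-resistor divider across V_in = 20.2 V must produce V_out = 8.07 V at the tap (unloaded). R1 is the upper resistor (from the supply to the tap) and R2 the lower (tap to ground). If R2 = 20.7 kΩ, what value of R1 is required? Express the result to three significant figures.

V_out/V_in = R2/(R1+R2) = 0.3995.
Rearranging, R1 = R2·(1−k)/k = 20.7 × 1.503 = 31.11 kΩ.

R1 ≈ 31.1 kΩ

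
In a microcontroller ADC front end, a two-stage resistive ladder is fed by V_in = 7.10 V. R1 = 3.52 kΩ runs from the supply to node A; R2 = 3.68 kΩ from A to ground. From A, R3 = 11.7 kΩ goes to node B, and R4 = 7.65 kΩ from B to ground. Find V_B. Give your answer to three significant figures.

V_B ≈ 1.31 V

Looking into the second stage from A: R3 + R4 = 19.35 kΩ appears in parallel with R2.
Effective lower resistance at A: R2 ‖ 19.35 = 3.092 kΩ.
So V_A = 7.10 × 0.4676 = 3.320 V.
Stage 2 is unloaded, so V_B = V_A · R4/(R3+R4) = 3.320 × 7.65/19.35 = 1.313 V.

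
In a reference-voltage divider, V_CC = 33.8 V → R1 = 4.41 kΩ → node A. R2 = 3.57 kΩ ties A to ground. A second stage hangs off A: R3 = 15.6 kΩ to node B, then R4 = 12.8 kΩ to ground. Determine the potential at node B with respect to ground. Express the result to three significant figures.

V_B ≈ 6.37 V

Node A sees R2 in parallel with the series input of stage 2, R3 + R4 = 28.40 kΩ.
Effective lower resistance at A: R2 ‖ 28.40 = 3.171 kΩ.
First divider: V_A = V_CC · 3.171/(4.41 + 3.171) = 14.14 V.
Then the unloaded second divider: V_B = V_A × R4/(R3+R4) = 14.14 × 0.4507 = 6.372 V.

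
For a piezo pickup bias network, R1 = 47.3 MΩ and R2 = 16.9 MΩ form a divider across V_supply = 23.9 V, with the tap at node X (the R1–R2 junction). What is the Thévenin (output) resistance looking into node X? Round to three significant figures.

R_th ≈ 12.5 MΩ

Zeroing V_supply shorts the top of R1 to ground, so R_th = R1 ‖ R2 = 12.45 MΩ.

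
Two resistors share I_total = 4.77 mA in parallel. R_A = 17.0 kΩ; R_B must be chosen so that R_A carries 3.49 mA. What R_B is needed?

R_B ≈ 46.4 kΩ

In a two-way split, I_A/I_total = R_B/(R_A + R_B).
3.49/4.77 = R_B/(R_A + R_B) → R_B = R_A · (0.7317)/(1 − 0.7317) = 17.0 × 2.727 = 46.35 kΩ.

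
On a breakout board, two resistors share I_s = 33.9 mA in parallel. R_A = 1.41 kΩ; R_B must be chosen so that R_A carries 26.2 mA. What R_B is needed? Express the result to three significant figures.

In a two-way split, I_A/I_s = R_B/(R_A + R_B).
With f = 0.7729, R_B = R_A · f/(1−f) = 1.41 × 3.403 = 4.798 kΩ.

R_B ≈ 4.80 kΩ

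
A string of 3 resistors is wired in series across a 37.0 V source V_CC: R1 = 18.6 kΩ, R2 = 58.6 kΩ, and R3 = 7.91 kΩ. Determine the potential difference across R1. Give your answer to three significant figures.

Series total: ΣR = 18.6 + 58.6 + 7.91 = 85.11 kΩ.
V = V_CC · R/ΣR = 37.0 × 0.2185 = 8.086 V.

V ≈ 8.09 V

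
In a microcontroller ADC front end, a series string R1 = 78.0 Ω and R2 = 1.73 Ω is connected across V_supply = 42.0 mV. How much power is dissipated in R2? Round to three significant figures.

P ≈ 0.480 µW

Series current I = V_supply/ΣR = 42.0/79.73 = 0.5268 mA.
V(R2) = I·R = 0.9113 mV; P = V·I = 0.9113 × 0.5268 = 0.4801 µW.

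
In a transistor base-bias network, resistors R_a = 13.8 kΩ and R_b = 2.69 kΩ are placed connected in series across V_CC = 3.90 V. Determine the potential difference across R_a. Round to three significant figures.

Series total: ΣR = 13.8 + 2.69 = 16.49 kΩ.
V = V_CC · R/ΣR = 3.90 × 0.8369 = 3.264 V.

V ≈ 3.26 V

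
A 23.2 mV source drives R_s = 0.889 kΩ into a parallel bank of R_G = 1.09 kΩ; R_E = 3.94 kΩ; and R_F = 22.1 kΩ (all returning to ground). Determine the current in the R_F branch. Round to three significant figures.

Combine the parallel branches: R_p = (1/1.09 + 1/3.94 + 1/22.1)⁻¹ = 0.8220 kΩ.
Node voltage V_A = V_DC · R_p/(R_s + R_p) = 23.2 × 0.4804 = 11.15 mV.
Branch current I = V_A/R_F = 11.15/22.1 = 0.5043 µA.

I ≈ 0.504 µA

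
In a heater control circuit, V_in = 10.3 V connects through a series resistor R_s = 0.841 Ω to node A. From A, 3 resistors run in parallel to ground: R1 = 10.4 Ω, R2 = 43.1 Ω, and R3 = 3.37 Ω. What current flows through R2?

I ≈ 0.177 A

Parallel bank: R_p = 1/(1/10.4 + 1/43.1 + 1/3.37) = 2.403 Ω.
V_A by voltage divider: V_A = 10.3 × 2.403/(0.841 + 2.403) = 7.630 V.
I(R2) = V_A / R2 = 7.630/43.1 = 0.1770 A.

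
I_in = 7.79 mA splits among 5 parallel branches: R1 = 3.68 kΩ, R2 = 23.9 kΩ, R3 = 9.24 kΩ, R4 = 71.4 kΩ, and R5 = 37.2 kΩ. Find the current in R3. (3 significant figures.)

Conductances: ΣG = 1/3.68 + 1/23.9 + 1/9.24 + 1/71.4 + 1/37.2 = 0.4627 (1/kΩ).
Current divider: I(R3) = I_in · G_k/ΣG = 7.79 × (0.1082/0.4627) = 7.79 × 0.2339 = 1.822 mA.

I ≈ 1.82 mA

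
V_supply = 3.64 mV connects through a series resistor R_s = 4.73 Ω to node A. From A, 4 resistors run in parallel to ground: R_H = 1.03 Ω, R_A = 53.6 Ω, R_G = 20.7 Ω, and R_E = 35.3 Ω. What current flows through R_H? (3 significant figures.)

I ≈ 0.585 mA

Combine the parallel branches: R_p = (1/1.03 + 1/53.6 + 1/20.7 + 1/35.3)⁻¹ = 0.9379 Ω.
V_A by voltage divider: V_A = 3.64 × 0.9379/(4.73 + 0.9379) = 0.6024 mV.
I(R_H) = V_A / R_H = 0.6024/1.03 = 0.5848 mA.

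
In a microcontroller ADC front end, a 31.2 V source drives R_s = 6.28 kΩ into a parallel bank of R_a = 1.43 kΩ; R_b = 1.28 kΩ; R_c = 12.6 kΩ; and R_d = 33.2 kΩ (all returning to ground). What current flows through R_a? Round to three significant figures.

Equivalent of the parallel group: R_p = 0.6289 kΩ.
Node voltage V_A = V_s · R_p/(R_s + R_p) = 31.2 × 0.09103 = 2.840 V.
I(R_a) = V_A / R_a = 2.840/1.43 = 1.986 mA.

I ≈ 1.99 mA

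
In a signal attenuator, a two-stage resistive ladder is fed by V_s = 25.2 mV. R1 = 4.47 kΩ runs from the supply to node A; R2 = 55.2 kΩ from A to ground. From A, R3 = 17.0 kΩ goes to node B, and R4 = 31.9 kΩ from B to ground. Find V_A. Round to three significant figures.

V_A ≈ 21.5 mV

Node A sees R2 in parallel with the series input of stage 2, R3 + R4 = 48.90 kΩ.
R2 ‖ (R3+R4) = 25.93 kΩ.
So V_A = 25.2 × 0.8530 = 21.49 mV.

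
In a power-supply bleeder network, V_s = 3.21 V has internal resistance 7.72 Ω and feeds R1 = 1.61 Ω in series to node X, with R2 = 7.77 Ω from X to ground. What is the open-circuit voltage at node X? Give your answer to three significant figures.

R1' = 7.72 + 1.61 = 9.330 Ω (source resistance + R1).
Open-circuit (no load on X): V_th = V_s · R2/(R1' + R2) = 3.21 × 7.77/(9.330 + 7.77) = 1.459 V.

V_th ≈ 1.46 V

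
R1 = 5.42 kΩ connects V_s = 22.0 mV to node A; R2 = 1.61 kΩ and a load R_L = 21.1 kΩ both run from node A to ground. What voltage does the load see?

V_out ≈ 4.76 mV

R2 ‖ R_L = (1.61 × 21.1)/(1.61 + 21.1) = 1.496 kΩ.
Then V_out = V_s · R2'/(R1 + R2') = 22.0 × 1.496/6.916 = 4.758 mV.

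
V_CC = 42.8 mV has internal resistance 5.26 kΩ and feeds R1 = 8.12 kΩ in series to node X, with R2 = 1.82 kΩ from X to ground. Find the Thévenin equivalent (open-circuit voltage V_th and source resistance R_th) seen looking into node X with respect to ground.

V_th ≈ 5.12 mV, R_th ≈ 1.60 kΩ

R1' = 5.26 + 8.12 = 13.38 kΩ (source resistance + R1).
Open-circuit (no load on X): V_th = V_CC · R2/(R1' + R2) = 42.8 × 1.82/(13.38 + 1.82) = 5.125 mV.
Looking into X with the source shorted: R_th = R1'·R2/(R1'+R2) = 13.38 × 1.82/15.20 = 1.602 kΩ.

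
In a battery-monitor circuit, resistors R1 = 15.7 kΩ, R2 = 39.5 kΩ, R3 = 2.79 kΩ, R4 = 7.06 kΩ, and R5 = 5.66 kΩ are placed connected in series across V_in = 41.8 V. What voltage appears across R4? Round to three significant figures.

V ≈ 4.17 V

Series total: ΣR = 15.7 + 39.5 + 2.79 + 7.06 + 5.66 = 70.71 kΩ.
V = V_in · R/ΣR = 41.8 × 0.09984 = 4.173 V.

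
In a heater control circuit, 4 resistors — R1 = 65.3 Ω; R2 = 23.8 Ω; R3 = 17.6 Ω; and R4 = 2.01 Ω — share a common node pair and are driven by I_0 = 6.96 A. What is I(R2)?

I ≈ 0.478 A

Total conductance ΣG = 1/65.3 + 1/23.8 + 1/17.6 + 1/2.01 = 0.6117 (units of 1/Ω).
By the current-divider rule, I = I_0 · G_k/ΣG = 6.96 × 0.06869 = 0.4781 A.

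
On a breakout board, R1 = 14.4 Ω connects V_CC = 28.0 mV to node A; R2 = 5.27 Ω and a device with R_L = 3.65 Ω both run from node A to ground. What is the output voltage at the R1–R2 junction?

V_out ≈ 3.65 mV

R2 ‖ R_L = (5.27 × 3.65)/(5.27 + 3.65) = 2.156 Ω.
Voltage divider with the loaded lower leg: V_out = 28.0 × 2.156/(14.4 + 2.156) = 28.0 × 0.1302 = 3.647 mV.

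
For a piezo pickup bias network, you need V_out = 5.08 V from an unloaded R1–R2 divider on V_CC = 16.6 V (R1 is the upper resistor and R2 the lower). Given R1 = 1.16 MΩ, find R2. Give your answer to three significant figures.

The divider ratio is R2/(R1+R2) = 5.08/16.6 = 0.3060.
Rearranging, R2 = R1·k/(1−k) = 1.16 × 0.4410 = 0.5115 MΩ.

R2 ≈ 0.512 MΩ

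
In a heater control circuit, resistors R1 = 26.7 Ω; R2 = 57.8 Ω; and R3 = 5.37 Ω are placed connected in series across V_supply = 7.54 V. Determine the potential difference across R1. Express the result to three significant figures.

Series total: ΣR = 26.7 + 57.8 + 5.37 = 89.87 Ω.
V = V_supply · R/ΣR = 7.54 × 0.2971 = 2.240 V.

V ≈ 2.24 V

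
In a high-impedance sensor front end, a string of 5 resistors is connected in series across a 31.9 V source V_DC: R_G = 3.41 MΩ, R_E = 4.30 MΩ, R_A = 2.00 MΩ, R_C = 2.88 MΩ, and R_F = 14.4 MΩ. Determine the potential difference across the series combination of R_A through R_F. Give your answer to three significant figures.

V ≈ 22.8 V

Total series resistance ΣR = 3.41 + 4.30 + 2.00 + 2.88 + 14.4 = 26.99 MΩ.
R_{R_A..R_F} = 2.00 + 2.88 + 14.4 = 19.28 MΩ.
V = V_DC · R/ΣR = 31.9 × 0.7143 = 22.79 V.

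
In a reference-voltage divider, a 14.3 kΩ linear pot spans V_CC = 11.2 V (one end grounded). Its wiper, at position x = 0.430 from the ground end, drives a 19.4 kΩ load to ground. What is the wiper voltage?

V_out ≈ 4.08 V

Lower segment x·R_p = 6.149 kΩ; upper segment (1−x)·R_p = 8.151 kΩ.
Lower segment in parallel with the load: 6.149 ‖ 19.4 = 4.669 kΩ.
V_out = 11.2 × 4.669/(8.151 + 4.669) = 4.079 V.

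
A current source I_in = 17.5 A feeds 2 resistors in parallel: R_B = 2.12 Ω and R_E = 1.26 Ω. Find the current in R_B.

I ≈ 6.52 A

For two parallel branches, I_k = I_in · (other R)/(sum of R).
So I = 17.5 × 1.26/3.380 = 6.524 A.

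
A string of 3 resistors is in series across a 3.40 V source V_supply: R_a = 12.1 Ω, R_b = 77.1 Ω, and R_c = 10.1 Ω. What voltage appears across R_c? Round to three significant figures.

V ≈ 0.346 V

Total series resistance ΣR = 12.1 + 77.1 + 10.1 = 99.30 Ω.
By the voltage-divider rule, V = 3.40 × 10.10/99.30 = 0.3458 V.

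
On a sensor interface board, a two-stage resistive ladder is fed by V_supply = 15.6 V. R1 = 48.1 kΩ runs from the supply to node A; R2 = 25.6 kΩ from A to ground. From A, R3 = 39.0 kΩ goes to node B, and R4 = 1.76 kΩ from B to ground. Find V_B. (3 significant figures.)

The second stage (R3 + R4 = 40.76 kΩ) loads node A in parallel with R2.
Effective lower resistance at A: R2 ‖ 40.76 = 15.72 kΩ.
So V_A = 15.6 × 0.2464 = 3.843 V.
Then the unloaded second divider: V_B = V_A × R4/(R3+R4) = 3.843 × 0.04318 = 0.1660 V.

V_B ≈ 0.166 V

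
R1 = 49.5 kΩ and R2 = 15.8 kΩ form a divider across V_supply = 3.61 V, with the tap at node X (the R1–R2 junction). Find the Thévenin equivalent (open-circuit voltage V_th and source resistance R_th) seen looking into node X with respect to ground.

V_th ≈ 0.873 V, R_th ≈ 12.0 kΩ

With X open, the divider is unloaded: V_th = 3.61 × 15.8/65.30 = 0.8735 V.
Zeroing V_supply shorts the top of R1 to ground, so R_th = R1 ‖ R2 = 11.98 kΩ.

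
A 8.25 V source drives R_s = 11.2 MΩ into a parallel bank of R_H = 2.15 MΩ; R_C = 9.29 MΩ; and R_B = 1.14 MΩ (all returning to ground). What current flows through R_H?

I ≈ 0.223 µA

Equivalent of the parallel group: R_p = 0.6897 MΩ.
V_A = 8.25 × 0.6897/11.89 = 0.4786 V.
Branch current I = V_A/R_H = 0.4786/2.15 = 0.2226 µA.
(Check via current divider: I_total = 0.6939 µA; share G_k/ΣG = 0.3208 → same result.)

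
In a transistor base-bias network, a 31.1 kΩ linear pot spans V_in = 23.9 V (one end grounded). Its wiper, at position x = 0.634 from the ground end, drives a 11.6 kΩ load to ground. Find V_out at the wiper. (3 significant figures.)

Split the track: R_lower = x·R_p = 19.72 kΩ, R_upper = (1−x)·R_p = 11.38 kΩ.
Lower segment in parallel with the load: 19.72 ‖ 11.6 = 7.303 kΩ.
Then V_out = V_in · 7.303/(11.38 + 7.303) = 9.341 V.

V_out ≈ 9.34 V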